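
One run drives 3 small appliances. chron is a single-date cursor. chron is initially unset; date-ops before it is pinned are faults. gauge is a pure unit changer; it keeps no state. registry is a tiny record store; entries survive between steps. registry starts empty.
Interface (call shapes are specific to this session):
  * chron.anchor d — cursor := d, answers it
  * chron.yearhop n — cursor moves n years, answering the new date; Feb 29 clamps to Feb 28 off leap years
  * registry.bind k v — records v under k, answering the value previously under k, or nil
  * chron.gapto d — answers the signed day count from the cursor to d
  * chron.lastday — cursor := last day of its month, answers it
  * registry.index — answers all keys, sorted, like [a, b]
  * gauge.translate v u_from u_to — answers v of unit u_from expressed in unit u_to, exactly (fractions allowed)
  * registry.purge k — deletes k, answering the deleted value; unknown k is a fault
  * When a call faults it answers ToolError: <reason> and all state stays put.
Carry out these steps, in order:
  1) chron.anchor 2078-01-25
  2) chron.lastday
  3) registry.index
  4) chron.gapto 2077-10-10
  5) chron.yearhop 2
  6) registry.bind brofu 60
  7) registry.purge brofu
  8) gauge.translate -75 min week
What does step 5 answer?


Answer: 2080-01-31

Derivation:
I invoke chron.anchor passing 2078-01-25, → 2078-01-25.
I use chron.lastday(), giving 2078-01-31.
I run registry.index, and see [].
I use chron.gapto passing 2077-10-10, yielding -113.
I run chron.yearhop passing 2, and see 2080-01-31.
I run registry.bind passing brofu, 60: nil.
I run registry.purge passing brofu, yielding 60.
I use gauge.translate passing -75, min, week, yielding -5/672.


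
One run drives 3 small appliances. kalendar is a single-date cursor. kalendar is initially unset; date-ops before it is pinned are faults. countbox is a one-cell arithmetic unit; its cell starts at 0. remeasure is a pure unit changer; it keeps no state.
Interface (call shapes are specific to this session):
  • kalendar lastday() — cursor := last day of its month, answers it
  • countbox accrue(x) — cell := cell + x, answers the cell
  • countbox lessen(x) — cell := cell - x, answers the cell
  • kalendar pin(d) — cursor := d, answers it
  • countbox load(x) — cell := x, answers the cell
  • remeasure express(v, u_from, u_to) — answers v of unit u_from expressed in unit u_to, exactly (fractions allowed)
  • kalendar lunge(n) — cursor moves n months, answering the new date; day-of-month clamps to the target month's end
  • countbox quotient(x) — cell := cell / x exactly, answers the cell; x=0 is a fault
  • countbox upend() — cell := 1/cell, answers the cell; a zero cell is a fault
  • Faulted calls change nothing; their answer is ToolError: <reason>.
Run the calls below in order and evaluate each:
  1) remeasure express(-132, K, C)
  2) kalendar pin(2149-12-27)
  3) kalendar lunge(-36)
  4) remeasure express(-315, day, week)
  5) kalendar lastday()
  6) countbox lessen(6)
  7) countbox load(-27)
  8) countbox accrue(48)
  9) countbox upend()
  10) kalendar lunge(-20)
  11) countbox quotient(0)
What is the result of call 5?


> remeasure express -132 K C
  -8103/20
> kalendar pin 2149-12-27
  2149-12-27
> kalendar lunge -36
  2146-12-27
> remeasure express -315 day week
  -45
> kalendar lastday
  2146-12-31
> countbox lessen 6
  -6
> countbox load -27
  -27
> countbox accrue 48
  21
> countbox upend
  1/21
> kalendar lunge -20
  2145-04-30
> countbox quotient 0
  ToolError: division by zero

Answer: 2146-12-31


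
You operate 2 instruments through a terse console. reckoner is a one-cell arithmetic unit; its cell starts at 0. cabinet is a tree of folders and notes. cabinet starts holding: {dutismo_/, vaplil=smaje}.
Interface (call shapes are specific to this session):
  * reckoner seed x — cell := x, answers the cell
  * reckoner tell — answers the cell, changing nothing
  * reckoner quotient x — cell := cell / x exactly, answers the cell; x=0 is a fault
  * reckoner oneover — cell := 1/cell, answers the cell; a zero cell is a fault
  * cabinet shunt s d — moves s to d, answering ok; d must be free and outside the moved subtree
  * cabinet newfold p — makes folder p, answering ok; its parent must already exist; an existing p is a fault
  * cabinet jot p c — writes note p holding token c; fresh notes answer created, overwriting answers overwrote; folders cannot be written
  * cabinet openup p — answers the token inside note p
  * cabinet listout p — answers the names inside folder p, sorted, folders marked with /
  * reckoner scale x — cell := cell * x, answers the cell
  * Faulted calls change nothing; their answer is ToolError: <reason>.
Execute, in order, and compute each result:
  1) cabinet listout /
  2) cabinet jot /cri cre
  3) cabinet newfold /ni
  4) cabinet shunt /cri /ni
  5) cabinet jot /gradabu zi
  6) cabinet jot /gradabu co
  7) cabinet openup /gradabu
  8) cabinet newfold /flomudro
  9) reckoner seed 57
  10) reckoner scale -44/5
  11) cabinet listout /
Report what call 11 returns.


> cabinet listout p: /
  [dutismo_/, vaplil]
> cabinet jot p: /cri c: cre
  created
> cabinet newfold p: /ni
  ok
> cabinet shunt s: /cri d: /ni
  ToolError: exists
> cabinet jot p: /gradabu c: zi
  created
> cabinet jot p: /gradabu c: co
  overwrote
> cabinet openup p: /gradabu
  co
> cabinet newfold p: /flomudro
  ok
> reckoner seed x: 57
  57
> reckoner scale x: -44/5
  -2508/5
> cabinet listout p: /
  [cri, dutismo_/, flomudro/, gradabu, ni/, vaplil]

Answer: [cri, dutismo_/, flomudro/, gradabu, ni/, vaplil]


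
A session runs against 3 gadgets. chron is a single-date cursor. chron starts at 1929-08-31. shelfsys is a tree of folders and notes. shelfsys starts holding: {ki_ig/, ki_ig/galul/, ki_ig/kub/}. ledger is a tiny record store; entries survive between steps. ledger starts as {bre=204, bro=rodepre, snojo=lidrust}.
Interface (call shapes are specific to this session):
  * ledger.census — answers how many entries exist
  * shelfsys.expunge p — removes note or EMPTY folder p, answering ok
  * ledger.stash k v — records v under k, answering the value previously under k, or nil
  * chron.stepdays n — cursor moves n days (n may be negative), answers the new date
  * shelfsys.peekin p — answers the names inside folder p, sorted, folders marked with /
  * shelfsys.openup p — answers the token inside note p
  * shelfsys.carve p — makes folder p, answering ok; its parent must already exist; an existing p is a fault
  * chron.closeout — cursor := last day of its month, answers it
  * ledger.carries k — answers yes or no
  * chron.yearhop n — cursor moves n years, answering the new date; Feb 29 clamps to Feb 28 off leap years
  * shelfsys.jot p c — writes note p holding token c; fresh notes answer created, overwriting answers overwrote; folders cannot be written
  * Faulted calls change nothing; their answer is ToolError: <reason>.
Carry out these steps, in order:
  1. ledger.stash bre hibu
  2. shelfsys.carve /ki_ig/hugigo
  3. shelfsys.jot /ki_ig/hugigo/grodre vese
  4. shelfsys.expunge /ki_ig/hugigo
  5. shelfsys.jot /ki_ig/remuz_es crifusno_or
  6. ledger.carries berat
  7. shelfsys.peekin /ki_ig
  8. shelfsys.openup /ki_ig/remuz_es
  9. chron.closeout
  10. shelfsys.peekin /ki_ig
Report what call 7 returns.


# 1. stash(k→bre, v→hibu) : 204
# 2. carve(p→/ki_ig/hugigo) : ok
# 3. jot(p→/ki_ig/hugigo/grodre, c→vese) : created
# 4. expunge(p→/ki_ig/hugigo) : ToolError: not empty
# 5. jot(p→/ki_ig/remuz_es, c→crifusno_or) : created
# 6. carries(k→berat) : no
# 7. peekin(p→/ki_ig) : [galul/, hugigo/, kub/, remuz_es]
# 8. openup(p→/ki_ig/remuz_es) : crifusno_or
# 9. closeout() : 1929-08-31
# 10. peekin(p→/ki_ig) : [galul/, hugigo/, kub/, remuz_es]

Answer: [galul/, hugigo/, kub/, remuz_es]


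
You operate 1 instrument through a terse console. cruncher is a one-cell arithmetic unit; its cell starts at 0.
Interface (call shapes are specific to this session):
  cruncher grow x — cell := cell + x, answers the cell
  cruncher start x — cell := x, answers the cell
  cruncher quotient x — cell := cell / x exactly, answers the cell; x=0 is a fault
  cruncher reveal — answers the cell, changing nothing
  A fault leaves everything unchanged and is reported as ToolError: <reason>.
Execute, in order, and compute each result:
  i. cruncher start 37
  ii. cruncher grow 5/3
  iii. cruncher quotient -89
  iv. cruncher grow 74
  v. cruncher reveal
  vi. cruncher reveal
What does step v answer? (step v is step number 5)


Answer: 19642/267

Derivation:
·→ cruncher start(x→37)
·← 37
·→ cruncher grow(x→5/3)
·← 116/3
·→ cruncher quotient(x→-89)
·← -116/267
·→ cruncher grow(x→74)
·← 19642/267
·→ cruncher reveal()
·← 19642/267
·→ cruncher reveal()
·← 19642/267


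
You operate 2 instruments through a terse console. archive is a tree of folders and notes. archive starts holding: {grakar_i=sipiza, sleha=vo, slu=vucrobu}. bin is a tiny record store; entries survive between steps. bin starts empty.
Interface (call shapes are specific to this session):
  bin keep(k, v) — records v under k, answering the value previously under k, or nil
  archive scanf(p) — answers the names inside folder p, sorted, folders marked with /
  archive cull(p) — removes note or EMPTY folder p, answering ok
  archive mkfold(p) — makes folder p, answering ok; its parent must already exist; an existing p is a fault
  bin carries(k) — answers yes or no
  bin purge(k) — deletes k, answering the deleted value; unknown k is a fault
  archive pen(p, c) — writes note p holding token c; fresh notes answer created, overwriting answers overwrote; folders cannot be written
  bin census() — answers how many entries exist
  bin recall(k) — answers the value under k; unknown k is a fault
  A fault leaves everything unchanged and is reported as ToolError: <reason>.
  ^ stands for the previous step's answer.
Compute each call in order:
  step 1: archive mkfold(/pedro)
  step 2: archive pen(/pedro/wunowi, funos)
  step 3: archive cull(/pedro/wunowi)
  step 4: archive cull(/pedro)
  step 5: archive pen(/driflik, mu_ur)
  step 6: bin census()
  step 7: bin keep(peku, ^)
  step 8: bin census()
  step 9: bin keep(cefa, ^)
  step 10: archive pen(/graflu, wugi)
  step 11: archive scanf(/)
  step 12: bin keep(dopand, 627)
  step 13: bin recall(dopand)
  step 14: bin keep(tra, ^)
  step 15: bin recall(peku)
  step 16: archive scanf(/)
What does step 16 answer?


Act: archive mkfold[p: /pedro]
Obs: ok
Act: archive pen[p: /pedro/wunowi; c: funos]
Obs: created
Act: archive cull[p: /pedro/wunowi]
Obs: ok
Act: archive cull[p: /pedro]
Obs: ok
Act: archive pen[p: /driflik; c: mu_ur]
Obs: created
Act: bin census[]
Obs: 0
Act: bin keep[k: peku; v: ^]
Obs: nil
Act: bin census[]
Obs: 1
Act: bin keep[k: cefa; v: ^]
Obs: nil
Act: archive pen[p: /graflu; c: wugi]
Obs: created
Act: archive scanf[p: /]
Obs: [driflik, graflu, grakar_i, sleha, slu]
Act: bin keep[k: dopand; v: 627]
Obs: nil
Act: bin recall[k: dopand]
Obs: 627
Act: bin keep[k: tra; v: ^]
Obs: nil
Act: bin recall[k: peku]
Obs: 0
Act: archive scanf[p: /]
Obs: [driflik, graflu, grakar_i, sleha, slu]

Answer: [driflik, graflu, grakar_i, sleha, slu]


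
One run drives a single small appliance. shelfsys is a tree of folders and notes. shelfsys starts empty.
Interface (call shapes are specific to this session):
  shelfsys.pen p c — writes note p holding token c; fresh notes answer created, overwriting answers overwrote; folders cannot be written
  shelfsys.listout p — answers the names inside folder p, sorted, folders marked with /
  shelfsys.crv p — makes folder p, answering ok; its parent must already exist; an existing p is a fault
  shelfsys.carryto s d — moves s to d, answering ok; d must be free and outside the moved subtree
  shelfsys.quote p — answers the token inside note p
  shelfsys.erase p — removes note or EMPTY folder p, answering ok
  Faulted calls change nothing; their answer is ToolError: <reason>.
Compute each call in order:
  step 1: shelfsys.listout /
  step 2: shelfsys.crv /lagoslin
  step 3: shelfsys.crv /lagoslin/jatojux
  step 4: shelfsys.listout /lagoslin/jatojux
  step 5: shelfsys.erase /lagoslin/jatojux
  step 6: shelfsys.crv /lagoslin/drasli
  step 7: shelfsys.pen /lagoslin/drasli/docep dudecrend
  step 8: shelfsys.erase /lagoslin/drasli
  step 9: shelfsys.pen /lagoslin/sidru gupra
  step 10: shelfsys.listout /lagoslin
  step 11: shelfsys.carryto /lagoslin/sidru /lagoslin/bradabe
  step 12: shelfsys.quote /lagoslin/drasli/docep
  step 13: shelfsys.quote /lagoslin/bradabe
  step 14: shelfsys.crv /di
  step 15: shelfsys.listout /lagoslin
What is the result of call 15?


>>> shelfsys.listout /
:: []
>>> shelfsys.crv /lagoslin
:: ok
>>> shelfsys.crv /lagoslin/jatojux
:: ok
>>> shelfsys.listout /lagoslin/jatojux
:: []
>>> shelfsys.erase /lagoslin/jatojux
:: ok
>>> shelfsys.crv /lagoslin/drasli
:: ok
>>> shelfsys.pen /lagoslin/drasli/docep dudecrend
:: created
>>> shelfsys.erase /lagoslin/drasli
:: ToolError: not empty
>>> shelfsys.pen /lagoslin/sidru gupra
:: created
>>> shelfsys.listout /lagoslin
:: [drasli/, sidru]
>>> shelfsys.carryto /lagoslin/sidru /lagoslin/bradabe
:: ok
>>> shelfsys.quote /lagoslin/drasli/docep
:: dudecrend
>>> shelfsys.quote /lagoslin/bradabe
:: gupra
>>> shelfsys.crv /di
:: ok
>>> shelfsys.listout /lagoslin
:: [bradabe, drasli/]

Answer: [bradabe, drasli/]


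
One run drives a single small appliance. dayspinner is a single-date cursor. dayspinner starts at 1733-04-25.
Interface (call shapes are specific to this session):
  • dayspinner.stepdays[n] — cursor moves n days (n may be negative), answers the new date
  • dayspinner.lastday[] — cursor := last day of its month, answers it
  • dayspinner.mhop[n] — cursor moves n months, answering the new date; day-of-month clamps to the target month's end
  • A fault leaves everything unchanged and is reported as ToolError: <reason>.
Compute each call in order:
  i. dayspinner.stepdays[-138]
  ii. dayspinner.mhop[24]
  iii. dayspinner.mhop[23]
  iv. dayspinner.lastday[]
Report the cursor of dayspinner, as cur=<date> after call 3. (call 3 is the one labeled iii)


Answer: cur=1736-11-08

Derivation:
>> dayspinner.stepdays(n→-138)
<< 1732-12-08
>> dayspinner.mhop(n→24)
<< 1734-12-08
>> dayspinner.mhop(n→23)
<< 1736-11-08
>> dayspinner.lastday()
<< 1736-11-30


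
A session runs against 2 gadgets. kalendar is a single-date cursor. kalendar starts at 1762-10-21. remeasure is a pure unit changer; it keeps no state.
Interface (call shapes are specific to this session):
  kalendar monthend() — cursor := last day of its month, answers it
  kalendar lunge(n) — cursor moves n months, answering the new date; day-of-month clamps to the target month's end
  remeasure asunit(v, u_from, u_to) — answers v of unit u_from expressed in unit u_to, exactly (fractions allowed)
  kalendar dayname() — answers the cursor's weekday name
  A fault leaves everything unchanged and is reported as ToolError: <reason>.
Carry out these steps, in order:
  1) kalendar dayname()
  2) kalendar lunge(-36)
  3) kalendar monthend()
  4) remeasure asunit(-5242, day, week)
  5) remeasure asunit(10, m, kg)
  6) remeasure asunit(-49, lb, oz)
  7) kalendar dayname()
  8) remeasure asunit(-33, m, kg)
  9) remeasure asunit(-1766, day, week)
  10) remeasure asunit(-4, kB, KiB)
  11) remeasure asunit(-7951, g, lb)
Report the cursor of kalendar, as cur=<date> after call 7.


Act: kalendar dayname[]
Obs: Thursday
Act: kalendar lunge[n→-36]
Obs: 1759-10-21
Act: kalendar monthend[]
Obs: 1759-10-31
Act: remeasure asunit[v→-5242; u_from→day; u_to→week]
Obs: -5242/7
Act: remeasure asunit[v→10; u_from→m; u_to→kg]
Obs: ToolError: incompatible units
Act: remeasure asunit[v→-49; u_from→lb; u_to→oz]
Obs: -784
Act: kalendar dayname[]
Obs: Wednesday
Act: remeasure asunit[v→-33; u_from→m; u_to→kg]
Obs: ToolError: incompatible units
Act: remeasure asunit[v→-1766; u_from→day; u_to→week]
Obs: -1766/7
Act: remeasure asunit[v→-4; u_from→kB; u_to→KiB]
Obs: -125/32
Act: remeasure asunit[v→-7951; u_from→g; u_to→lb]
Obs: -795100000/45359237

Answer: cur=1759-10-31


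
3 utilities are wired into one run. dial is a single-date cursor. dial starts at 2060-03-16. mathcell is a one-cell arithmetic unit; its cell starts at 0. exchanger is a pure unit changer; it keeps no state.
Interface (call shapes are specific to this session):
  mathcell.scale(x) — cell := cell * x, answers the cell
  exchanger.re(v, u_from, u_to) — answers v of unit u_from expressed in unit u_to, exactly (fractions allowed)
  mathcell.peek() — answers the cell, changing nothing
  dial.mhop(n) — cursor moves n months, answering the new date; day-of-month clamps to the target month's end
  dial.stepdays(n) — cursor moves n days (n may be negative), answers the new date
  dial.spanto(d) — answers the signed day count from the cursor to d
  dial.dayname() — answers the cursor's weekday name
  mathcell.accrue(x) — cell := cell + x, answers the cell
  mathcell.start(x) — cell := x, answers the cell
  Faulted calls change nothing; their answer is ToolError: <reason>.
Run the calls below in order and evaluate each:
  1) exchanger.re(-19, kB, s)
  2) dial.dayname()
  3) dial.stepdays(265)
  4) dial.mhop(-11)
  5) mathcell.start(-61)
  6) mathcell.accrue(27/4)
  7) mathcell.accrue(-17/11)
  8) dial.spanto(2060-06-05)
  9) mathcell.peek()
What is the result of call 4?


Answer: 2060-01-06

Derivation:
Then exchanger.re on v: -19, u_from: kB, u_to: s, → ToolError: incompatible units.
I run dial.dayname, and observe Tuesday.
I run dial.stepdays on n: 265, and observe 2060-12-06.
Then dial.mhop on n: -11, — result: 2060-01-06.
Invoking mathcell.start on x: -61, — result: -61.
Next I call mathcell.accrue on x: 27/4: -217/4.
I call mathcell.accrue on x: -17/11, and observe -2455/44.
Then dial.spanto on d: 2060-06-05, and see 151.
I run mathcell.peek(), which returns -2455/44.


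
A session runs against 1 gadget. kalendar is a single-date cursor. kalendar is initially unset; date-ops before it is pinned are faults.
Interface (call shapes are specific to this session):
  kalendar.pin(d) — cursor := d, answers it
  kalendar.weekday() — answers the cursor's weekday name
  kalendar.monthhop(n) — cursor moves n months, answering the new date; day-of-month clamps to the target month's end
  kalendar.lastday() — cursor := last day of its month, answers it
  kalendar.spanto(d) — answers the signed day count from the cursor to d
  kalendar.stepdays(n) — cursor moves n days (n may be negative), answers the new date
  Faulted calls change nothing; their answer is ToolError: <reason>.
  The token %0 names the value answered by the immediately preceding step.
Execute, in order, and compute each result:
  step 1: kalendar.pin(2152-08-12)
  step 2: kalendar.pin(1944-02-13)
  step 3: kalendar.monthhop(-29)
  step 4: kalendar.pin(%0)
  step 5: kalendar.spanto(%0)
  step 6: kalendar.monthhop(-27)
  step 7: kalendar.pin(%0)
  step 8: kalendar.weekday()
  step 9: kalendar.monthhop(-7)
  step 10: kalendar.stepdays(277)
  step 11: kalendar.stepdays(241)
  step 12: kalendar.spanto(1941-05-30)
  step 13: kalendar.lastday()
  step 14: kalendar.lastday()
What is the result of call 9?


Answer: 1938-11-13

Derivation:
Act: pin[d→2152-08-12]
Obs: 2152-08-12
Act: pin[d→1944-02-13]
Obs: 1944-02-13
Act: monthhop[n→-29]
Obs: 1941-09-13
Act: pin[d→%0]
Obs: 1941-09-13
Act: spanto[d→%0]
Obs: 0
Act: monthhop[n→-27]
Obs: 1939-06-13
Act: pin[d→%0]
Obs: 1939-06-13
Act: weekday[]
Obs: Tuesday
Act: monthhop[n→-7]
Obs: 1938-11-13
Act: stepdays[n→277]
Obs: 1939-08-17
Act: stepdays[n→241]
Obs: 1940-04-14
Act: spanto[d→1941-05-30]
Obs: 411
Act: lastday[]
Obs: 1940-04-30
Act: lastday[]
Obs: 1940-04-30


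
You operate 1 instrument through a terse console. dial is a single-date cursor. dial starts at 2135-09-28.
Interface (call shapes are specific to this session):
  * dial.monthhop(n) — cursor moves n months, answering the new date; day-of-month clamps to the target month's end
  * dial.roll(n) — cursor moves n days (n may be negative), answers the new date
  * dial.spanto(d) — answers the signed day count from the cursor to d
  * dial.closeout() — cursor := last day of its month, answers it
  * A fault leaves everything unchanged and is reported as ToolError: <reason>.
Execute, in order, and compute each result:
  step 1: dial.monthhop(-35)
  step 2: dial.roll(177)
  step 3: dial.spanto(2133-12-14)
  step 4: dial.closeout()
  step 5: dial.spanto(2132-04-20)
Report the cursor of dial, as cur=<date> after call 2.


Answer: cur=2133-04-23

Derivation:
·→ monthhop(n: -35)
·← 2132-10-28
·→ roll(n: 177)
·← 2133-04-23
·→ spanto(d: 2133-12-14)
·← 235
·→ closeout()
·← 2133-04-30
·→ spanto(d: 2132-04-20)
·← -375


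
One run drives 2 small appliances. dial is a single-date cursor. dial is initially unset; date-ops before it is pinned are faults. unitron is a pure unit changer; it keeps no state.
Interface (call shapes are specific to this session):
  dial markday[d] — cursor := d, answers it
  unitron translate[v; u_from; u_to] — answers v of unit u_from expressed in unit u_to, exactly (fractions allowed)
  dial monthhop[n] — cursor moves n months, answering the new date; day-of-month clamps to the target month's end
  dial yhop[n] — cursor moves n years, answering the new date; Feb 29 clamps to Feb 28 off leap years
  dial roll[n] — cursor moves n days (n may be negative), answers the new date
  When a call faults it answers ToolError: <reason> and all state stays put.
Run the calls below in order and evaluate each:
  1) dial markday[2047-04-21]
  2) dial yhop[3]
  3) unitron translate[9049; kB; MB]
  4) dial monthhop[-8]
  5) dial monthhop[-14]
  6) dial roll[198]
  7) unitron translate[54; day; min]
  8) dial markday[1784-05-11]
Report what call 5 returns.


Step: dial markday[d→2047-04-21]
Result: 2047-04-21
Step: dial yhop[n→3]
Result: 2050-04-21
Step: unitron translate[v→9049; u_from→kB; u_to→MB]
Result: 9049/1000
Step: dial monthhop[n→-8]
Result: 2049-08-21
Step: dial monthhop[n→-14]
Result: 2048-06-21
Step: dial roll[n→198]
Result: 2049-01-05
Step: unitron translate[v→54; u_from→day; u_to→min]
Result: 77760
Step: dial markday[d→1784-05-11]
Result: 1784-05-11

Answer: 2048-06-21


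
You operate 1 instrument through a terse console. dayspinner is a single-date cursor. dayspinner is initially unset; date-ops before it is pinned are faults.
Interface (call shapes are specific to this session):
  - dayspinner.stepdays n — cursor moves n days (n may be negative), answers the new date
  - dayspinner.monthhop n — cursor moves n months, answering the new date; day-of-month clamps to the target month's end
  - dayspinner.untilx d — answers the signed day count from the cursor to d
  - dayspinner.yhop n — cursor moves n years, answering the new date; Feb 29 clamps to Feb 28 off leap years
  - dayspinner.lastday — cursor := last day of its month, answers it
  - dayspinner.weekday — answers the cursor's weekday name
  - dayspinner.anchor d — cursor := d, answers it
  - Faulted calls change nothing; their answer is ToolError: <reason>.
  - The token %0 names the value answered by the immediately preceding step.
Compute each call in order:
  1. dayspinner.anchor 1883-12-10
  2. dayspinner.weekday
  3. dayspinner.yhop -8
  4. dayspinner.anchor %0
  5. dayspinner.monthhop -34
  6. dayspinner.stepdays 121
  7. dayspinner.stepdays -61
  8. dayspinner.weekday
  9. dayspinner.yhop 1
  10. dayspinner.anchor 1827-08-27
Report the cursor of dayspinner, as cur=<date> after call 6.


// dayspinner.anchor(d: 1883-12-10) : 1883-12-10
// dayspinner.weekday() : Monday
// dayspinner.yhop(n: -8) : 1875-12-10
// dayspinner.anchor(d: %0) : 1875-12-10
// dayspinner.monthhop(n: -34) : 1873-02-10
// dayspinner.stepdays(n: 121) : 1873-06-11
// dayspinner.stepdays(n: -61) : 1873-04-11
// dayspinner.weekday() : Friday
// dayspinner.yhop(n: 1) : 1874-04-11
// dayspinner.anchor(d: 1827-08-27) : 1827-08-27

Answer: cur=1873-06-11


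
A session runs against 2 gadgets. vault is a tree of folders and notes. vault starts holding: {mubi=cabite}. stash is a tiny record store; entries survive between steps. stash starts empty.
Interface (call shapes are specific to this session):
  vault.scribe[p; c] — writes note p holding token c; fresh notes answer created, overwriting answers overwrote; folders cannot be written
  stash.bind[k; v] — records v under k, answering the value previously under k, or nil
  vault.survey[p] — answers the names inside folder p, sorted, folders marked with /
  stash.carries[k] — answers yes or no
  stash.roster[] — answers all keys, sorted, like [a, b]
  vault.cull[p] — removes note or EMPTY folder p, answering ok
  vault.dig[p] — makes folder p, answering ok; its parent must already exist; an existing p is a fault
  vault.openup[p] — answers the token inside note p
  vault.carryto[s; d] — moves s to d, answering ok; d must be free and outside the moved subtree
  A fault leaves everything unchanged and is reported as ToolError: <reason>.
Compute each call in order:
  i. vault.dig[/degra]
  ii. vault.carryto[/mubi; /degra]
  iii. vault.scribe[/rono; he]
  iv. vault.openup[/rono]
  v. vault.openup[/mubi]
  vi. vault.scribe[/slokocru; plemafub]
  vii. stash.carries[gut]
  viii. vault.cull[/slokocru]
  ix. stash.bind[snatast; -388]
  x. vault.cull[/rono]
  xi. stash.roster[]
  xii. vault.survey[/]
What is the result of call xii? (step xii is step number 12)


Answer: [degra/, mubi]

Derivation:
[in] vault.dig /degra
[out] ok
[in] vault.carryto /mubi /degra
[out] ToolError: exists
[in] vault.scribe /rono he
[out] created
[in] vault.openup /rono
[out] he
[in] vault.openup /mubi
[out] cabite
[in] vault.scribe /slokocru plemafub
[out] created
[in] stash.carries gut
[out] no
[in] vault.cull /slokocru
[out] ok
[in] stash.bind snatast -388
[out] nil
[in] vault.cull /rono
[out] ok
[in] stash.roster
[out] [snatast]
[in] vault.survey /
[out] [degra/, mubi]


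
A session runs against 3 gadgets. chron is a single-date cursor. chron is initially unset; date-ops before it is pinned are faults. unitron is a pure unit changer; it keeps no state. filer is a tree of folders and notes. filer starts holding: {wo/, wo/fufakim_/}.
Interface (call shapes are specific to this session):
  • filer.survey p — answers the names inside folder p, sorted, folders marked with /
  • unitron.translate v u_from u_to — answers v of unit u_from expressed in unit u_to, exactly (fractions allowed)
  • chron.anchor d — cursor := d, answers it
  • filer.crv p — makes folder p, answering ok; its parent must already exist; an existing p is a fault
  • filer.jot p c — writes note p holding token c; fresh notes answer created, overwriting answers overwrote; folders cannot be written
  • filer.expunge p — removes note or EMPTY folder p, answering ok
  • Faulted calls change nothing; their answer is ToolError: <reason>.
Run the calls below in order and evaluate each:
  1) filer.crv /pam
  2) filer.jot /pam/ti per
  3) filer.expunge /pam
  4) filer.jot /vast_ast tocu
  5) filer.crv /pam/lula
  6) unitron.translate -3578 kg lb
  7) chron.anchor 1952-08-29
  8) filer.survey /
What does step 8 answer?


Answer: [pam/, vast_ast, wo/]

Derivation:
! filer.crv(p→/pam) ~> ok
! filer.jot(p→/pam/ti, c→per) ~> created
! filer.expunge(p→/pam) ~> ToolError: not empty
! filer.jot(p→/vast_ast, c→tocu) ~> created
! filer.crv(p→/pam/lula) ~> ok
! unitron.translate(v→-3578, u_from→kg, u_to→lb) ~> -357800000000/45359237
! chron.anchor(d→1952-08-29) ~> 1952-08-29
! filer.survey(p→/) ~> [pam/, vast_ast, wo/]


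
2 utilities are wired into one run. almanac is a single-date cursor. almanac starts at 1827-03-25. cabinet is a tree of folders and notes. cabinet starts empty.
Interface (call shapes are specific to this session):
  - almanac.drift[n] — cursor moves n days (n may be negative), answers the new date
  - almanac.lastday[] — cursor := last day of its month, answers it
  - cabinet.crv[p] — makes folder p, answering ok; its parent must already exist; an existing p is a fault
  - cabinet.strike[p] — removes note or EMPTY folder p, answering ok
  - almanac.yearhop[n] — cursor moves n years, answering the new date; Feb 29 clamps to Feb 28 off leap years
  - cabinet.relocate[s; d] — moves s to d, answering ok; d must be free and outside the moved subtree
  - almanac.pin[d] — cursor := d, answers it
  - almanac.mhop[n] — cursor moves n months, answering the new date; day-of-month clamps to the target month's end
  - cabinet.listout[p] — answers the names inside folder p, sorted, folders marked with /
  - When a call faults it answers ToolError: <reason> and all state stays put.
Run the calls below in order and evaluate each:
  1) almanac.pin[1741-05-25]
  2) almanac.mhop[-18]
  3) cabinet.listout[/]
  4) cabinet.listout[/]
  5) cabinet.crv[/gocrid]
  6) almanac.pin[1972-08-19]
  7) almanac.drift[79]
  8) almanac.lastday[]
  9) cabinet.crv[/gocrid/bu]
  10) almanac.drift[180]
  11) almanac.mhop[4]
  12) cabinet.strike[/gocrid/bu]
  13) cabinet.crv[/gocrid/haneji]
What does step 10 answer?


Answer: 1973-05-29

Derivation:
I invoke pin passing d=1741-05-25, giving 1741-05-25.
I run mhop passing n=-18, and get 1739-11-25.
I use listout passing p=/: [].
I invoke listout passing p=/, and see [].
I try crv passing p=/gocrid, — result: ok.
I call pin passing d=1972-08-19, and get 1972-08-19.
Calling drift passing n=79, yielding 1972-11-06.
I invoke lastday(), which returns 1972-11-30.
I try crv passing p=/gocrid/bu, and see ok.
Next I call drift passing n=180, giving 1973-05-29.
Using mhop passing n=4, and observe 1973-09-29.
I run strike passing p=/gocrid/bu, and see ok.
Using crv passing p=/gocrid/haneji: ok.


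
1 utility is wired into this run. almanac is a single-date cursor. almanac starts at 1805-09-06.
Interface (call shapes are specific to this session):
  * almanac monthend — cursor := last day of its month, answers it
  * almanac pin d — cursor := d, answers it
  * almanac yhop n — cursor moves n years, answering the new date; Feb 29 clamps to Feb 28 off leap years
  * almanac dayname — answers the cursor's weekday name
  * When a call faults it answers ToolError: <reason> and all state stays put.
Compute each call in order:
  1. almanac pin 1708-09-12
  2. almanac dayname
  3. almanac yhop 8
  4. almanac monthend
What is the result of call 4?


Answer: 1716-09-30

Derivation:
-> almanac pin(d=1708-09-12)
<- 1708-09-12
-> almanac dayname()
<- Wednesday
-> almanac yhop(n=8)
<- 1716-09-12
-> almanac monthend()
<- 1716-09-30


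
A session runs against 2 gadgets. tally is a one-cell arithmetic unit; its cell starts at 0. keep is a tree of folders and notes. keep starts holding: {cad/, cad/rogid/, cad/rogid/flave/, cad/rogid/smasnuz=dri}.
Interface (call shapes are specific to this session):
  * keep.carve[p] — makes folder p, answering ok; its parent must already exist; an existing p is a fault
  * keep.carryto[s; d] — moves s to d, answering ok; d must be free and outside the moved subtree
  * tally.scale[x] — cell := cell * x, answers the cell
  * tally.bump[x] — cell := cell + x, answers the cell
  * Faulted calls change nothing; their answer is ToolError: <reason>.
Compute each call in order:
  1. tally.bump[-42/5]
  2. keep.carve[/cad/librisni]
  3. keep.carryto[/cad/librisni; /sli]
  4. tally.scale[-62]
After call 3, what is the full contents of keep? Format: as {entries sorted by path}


Answer: {cad/, cad/rogid/, cad/rogid/flave/, cad/rogid/smasnuz=dri, sli/}

Derivation:
→ tally.bump(-42/5)
← -42/5
→ keep.carve(/cad/librisni)
← ok
→ keep.carryto(/cad/librisni, /sli)
← ok
→ tally.scale(-62)
← 2604/5


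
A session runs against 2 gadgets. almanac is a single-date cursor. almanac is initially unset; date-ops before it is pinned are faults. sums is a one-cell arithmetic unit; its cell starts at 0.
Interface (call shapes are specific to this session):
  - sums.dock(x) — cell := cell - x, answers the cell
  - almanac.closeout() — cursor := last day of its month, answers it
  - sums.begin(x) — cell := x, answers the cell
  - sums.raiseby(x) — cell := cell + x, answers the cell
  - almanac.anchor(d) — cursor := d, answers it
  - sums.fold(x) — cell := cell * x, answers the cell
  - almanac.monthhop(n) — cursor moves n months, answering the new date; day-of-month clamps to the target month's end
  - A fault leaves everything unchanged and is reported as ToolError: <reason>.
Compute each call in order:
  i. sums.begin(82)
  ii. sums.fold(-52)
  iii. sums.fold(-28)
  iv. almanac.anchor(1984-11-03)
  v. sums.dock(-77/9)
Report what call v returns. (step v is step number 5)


Answer: 1074605/9

Derivation:
$ sums.begin x: 82
= 82
$ sums.fold x: -52
= -4264
$ sums.fold x: -28
= 119392
$ almanac.anchor d: 1984-11-03
= 1984-11-03
$ sums.dock x: -77/9
= 1074605/9


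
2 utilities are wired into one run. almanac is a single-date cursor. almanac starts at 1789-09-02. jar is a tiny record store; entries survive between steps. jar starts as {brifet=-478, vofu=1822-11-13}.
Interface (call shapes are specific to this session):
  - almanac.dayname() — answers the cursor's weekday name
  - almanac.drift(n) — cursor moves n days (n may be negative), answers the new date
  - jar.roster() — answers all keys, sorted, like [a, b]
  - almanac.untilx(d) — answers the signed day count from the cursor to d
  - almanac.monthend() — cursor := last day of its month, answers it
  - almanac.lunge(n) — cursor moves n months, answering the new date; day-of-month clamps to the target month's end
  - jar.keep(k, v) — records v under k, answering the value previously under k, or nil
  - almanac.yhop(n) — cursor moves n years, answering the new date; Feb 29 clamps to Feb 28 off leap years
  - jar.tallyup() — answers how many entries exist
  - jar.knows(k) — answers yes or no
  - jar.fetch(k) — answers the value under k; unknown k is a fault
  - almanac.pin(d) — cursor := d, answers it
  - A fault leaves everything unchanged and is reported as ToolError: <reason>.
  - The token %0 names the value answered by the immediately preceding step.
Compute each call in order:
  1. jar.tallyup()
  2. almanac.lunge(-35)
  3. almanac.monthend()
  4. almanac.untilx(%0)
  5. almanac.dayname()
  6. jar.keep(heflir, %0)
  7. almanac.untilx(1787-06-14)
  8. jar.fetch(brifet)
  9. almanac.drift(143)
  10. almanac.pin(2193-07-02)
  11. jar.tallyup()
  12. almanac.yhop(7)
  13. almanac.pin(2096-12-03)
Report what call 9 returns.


Answer: 1787-03-23

Derivation:
==> jar.tallyup()
<== 2
==> almanac.lunge(-35)
<== 1786-10-02
==> almanac.monthend()
<== 1786-10-31
==> almanac.untilx(%0)
<== 0
==> almanac.dayname()
<== Tuesday
==> jar.keep(heflir, %0)
<== nil
==> almanac.untilx(1787-06-14)
<== 226
==> jar.fetch(brifet)
<== -478
==> almanac.drift(143)
<== 1787-03-23
==> almanac.pin(2193-07-02)
<== 2193-07-02
==> jar.tallyup()
<== 3
==> almanac.yhop(7)
<== 2200-07-02
==> almanac.pin(2096-12-03)
<== 2096-12-03


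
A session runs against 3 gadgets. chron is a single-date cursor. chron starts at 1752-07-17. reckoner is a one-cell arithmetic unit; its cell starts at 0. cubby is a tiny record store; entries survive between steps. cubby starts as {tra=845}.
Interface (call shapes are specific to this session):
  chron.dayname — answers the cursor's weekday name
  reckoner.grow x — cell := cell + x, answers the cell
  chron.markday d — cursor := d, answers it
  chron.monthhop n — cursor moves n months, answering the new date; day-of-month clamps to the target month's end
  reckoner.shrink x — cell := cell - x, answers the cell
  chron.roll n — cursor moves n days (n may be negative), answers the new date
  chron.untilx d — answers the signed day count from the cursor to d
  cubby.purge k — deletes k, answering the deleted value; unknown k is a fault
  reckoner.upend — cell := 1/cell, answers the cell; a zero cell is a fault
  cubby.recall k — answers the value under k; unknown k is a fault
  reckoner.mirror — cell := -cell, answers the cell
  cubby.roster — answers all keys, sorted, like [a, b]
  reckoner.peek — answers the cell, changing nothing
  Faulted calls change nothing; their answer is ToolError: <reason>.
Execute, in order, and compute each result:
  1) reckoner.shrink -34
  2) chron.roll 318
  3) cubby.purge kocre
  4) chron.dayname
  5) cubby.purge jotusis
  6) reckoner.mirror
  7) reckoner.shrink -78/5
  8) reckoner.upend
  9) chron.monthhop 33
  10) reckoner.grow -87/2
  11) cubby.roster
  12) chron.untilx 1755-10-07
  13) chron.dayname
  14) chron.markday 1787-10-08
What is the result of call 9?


>>> reckoner.shrink x: -34
= 34
>>> chron.roll n: 318
= 1753-05-31
>>> cubby.purge k: kocre
= ToolError: no such key kocre
>>> chron.dayname
= Thursday
>>> cubby.purge k: jotusis
= ToolError: no such key jotusis
>>> reckoner.mirror
= -34
>>> reckoner.shrink x: -78/5
= -92/5
>>> reckoner.upend
= -5/92
>>> chron.monthhop n: 33
= 1756-02-29
>>> reckoner.grow x: -87/2
= -4007/92
>>> cubby.roster
= [tra]
>>> chron.untilx d: 1755-10-07
= -145
>>> chron.dayname
= Sunday
>>> chron.markday d: 1787-10-08
= 1787-10-08

Answer: 1756-02-29


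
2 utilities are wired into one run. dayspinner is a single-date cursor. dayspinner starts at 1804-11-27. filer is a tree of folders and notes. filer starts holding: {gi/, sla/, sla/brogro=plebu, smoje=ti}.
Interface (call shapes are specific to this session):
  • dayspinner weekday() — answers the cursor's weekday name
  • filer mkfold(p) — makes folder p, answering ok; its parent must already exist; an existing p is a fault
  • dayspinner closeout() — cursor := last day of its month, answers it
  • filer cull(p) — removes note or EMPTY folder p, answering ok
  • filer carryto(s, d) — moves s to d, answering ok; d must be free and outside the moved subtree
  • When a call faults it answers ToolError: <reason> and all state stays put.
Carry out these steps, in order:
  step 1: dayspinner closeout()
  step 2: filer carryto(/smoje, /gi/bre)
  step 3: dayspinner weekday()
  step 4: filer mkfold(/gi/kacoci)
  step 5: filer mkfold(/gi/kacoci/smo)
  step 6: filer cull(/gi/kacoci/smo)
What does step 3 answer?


Answer: Friday

Derivation:
! 1. dayspinner closeout() => 1804-11-30
! 2. filer carryto(s=/smoje, d=/gi/bre) => ok
! 3. dayspinner weekday() => Friday
! 4. filer mkfold(p=/gi/kacoci) => ok
! 5. filer mkfold(p=/gi/kacoci/smo) => ok
! 6. filer cull(p=/gi/kacoci/smo) => ok


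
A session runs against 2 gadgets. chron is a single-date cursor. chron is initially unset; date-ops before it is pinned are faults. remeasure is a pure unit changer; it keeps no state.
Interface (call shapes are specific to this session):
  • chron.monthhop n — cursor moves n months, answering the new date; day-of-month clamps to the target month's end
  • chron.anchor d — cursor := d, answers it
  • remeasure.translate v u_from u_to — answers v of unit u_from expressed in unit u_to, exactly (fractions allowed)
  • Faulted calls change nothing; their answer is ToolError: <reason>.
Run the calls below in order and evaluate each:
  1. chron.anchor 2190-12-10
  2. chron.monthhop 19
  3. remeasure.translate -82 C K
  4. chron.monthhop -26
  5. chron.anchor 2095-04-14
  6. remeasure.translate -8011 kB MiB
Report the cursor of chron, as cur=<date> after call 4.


% chron.anchor d: 2190-12-10
  2190-12-10
% chron.monthhop n: 19
  2192-07-10
% remeasure.translate v: -82 u_from: C u_to: K
  3823/20
% chron.monthhop n: -26
  2190-05-10
% chron.anchor d: 2095-04-14
  2095-04-14
% remeasure.translate v: -8011 u_from: kB u_to: MiB
  -1001375/131072

Answer: cur=2190-05-10


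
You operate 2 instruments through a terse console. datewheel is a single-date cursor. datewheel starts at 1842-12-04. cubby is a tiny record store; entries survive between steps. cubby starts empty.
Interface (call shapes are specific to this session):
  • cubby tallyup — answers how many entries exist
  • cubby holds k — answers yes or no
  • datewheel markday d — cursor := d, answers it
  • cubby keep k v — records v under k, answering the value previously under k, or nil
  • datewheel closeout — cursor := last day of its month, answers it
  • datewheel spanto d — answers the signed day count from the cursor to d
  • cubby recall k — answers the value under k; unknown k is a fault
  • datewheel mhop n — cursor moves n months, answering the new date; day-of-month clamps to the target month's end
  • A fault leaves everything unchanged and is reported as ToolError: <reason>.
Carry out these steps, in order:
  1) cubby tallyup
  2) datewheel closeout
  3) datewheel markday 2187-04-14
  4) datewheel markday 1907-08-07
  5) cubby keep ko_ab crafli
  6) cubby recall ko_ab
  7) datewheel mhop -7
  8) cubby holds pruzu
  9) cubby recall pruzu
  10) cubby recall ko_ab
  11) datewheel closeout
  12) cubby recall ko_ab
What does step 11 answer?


I use cubby tallyup, → 0.
Next I call datewheel closeout(), yielding 1842-12-31.
Then datewheel markday using 2187-04-14: 2187-04-14.
I run datewheel markday using 1907-08-07, and observe 1907-08-07.
I invoke cubby keep using ko_ab, crafli, yielding nil.
I use cubby recall using ko_ab, → crafli.
Now I run datewheel mhop using -7: 1907-01-07.
I invoke cubby holds using pruzu: no.
Invoking cubby recall using pruzu, — result: ToolError: no such key pruzu.
Calling cubby recall using ko_ab, → crafli.
Then datewheel closeout, which returns 1907-01-31.
I invoke cubby recall using ko_ab, and see crafli.

Answer: 1907-01-31
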